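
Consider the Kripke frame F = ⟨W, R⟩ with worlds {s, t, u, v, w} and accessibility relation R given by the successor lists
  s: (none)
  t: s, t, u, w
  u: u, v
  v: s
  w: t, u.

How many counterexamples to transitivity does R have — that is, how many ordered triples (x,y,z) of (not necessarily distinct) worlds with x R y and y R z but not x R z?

5

Enumerating: (t,u,v), (u,v,s), (w,t,s), (w,t,w), (w,u,v).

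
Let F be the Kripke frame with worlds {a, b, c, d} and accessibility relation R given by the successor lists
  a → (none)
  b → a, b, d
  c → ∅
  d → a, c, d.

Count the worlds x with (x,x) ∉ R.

Enumerating: a, c.

2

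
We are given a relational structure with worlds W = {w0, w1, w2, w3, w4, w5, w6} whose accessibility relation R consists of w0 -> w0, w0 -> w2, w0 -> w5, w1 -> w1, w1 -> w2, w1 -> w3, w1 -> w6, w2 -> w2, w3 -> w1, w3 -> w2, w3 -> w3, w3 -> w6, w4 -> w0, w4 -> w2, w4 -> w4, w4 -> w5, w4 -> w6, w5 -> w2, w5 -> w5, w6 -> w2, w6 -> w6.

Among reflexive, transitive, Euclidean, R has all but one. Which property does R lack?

Reflexive: yes — every world is R-related to itself.
Transitive: yes — every two-step R-path is closed by a direct edge.
Euclidean: no — w0 R w2 and w0 R w5, but not w2 R w5.
Only Euclidean fails.

Euclidean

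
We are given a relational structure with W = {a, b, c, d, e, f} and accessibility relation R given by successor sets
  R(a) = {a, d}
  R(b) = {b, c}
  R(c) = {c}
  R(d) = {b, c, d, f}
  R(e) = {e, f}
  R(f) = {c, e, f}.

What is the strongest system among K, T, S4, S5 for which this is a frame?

T

Reflexive (axiom T): yes — every world is R-related to itself.
Transitive (axiom 4): no — a R d and d R b, but not a R b.
Euclidean (axiom 5): no — d R b and d R f, but not b R f.
So F validates K, T; S4 would additionally require R to be transitive. The strongest is T.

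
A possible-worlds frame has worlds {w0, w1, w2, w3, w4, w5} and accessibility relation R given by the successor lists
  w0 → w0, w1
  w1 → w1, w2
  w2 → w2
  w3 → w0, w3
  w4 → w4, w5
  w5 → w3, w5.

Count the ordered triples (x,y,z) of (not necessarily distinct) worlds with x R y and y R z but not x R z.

Enumerating: (w0,w1,w2), (w3,w0,w1), (w4,w5,w3), (w5,w3,w0).

4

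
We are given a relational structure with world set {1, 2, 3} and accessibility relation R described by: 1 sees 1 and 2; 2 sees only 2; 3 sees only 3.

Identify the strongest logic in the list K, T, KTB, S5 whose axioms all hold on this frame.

Reflexive (axiom T): yes — every world is R-related to itself.
Symmetric (axiom B): no — 1 R 2 but not 2 R 1.
Euclidean (axiom 5): no — 1 R 2 and 1 R 1, but not 2 R 1.
So F validates K, T; KTB would additionally require R to be symmetric. The strongest is T.

T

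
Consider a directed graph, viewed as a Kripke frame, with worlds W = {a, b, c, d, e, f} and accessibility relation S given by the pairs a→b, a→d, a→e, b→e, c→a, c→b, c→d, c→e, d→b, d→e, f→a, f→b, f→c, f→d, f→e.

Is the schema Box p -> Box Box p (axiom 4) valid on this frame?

Yes

The schema 4 characterises exactly the transitive frames.
Transitive: yes — every two-step S-path is closed by a direct edge.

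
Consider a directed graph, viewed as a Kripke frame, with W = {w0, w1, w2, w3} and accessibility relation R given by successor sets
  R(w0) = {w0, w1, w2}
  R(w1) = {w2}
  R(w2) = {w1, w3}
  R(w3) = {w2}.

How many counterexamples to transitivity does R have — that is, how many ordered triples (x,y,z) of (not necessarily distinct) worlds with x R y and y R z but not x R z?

Enumerating: (w0,w2,w3), (w1,w2,w1), (w1,w2,w3), (w2,w1,w2), (w2,w3,w2), (w3,w2,w1), (w3,w2,w3).

7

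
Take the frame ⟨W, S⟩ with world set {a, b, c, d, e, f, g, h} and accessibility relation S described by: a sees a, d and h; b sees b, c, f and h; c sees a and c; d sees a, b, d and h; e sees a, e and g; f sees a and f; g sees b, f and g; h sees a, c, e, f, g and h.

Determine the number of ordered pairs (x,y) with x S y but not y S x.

Enumerating: (b,c), (b,f), (b,h), (c,a), (d,b), (d,h), (e,a), (e,g), (f,a), (g,b), (g,f), (h,c), (h,e), (h,f), (h,g).

15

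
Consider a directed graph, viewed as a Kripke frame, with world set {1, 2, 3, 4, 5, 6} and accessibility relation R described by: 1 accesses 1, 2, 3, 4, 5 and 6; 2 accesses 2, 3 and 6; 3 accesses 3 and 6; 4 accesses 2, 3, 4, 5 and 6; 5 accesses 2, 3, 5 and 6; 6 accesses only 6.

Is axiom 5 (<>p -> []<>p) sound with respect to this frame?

No

By correspondence theory, 5 is valid on a frame iff R is Euclidean.
Euclidean: no — 1 R 2 and 1 R 4, but not 2 R 4.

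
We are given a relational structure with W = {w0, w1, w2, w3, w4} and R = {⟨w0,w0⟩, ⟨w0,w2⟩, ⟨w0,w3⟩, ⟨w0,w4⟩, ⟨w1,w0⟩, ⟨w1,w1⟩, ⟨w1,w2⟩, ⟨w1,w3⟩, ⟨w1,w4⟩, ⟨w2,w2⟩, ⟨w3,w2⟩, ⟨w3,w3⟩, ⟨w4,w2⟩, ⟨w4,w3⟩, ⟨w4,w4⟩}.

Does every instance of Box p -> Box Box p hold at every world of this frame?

Yes

By correspondence theory, 4 is valid on a frame iff R is transitive.
Transitive: yes — every two-step R-path is closed by a direct edge.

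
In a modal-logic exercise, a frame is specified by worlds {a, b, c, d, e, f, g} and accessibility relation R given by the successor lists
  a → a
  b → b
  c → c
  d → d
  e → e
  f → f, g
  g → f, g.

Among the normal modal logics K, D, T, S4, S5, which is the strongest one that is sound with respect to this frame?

Serial (axiom D): yes — every world has a successor (e.g. a R a).
Reflexive (axiom T): yes — every world is R-related to itself.
Transitive (axiom 4): yes — every two-step R-path is closed by a direct edge.
Euclidean (axiom 5): yes — any two successors of a common world are R-related.
So F validates K, D, T, S4, S5. The strongest is S5.

S5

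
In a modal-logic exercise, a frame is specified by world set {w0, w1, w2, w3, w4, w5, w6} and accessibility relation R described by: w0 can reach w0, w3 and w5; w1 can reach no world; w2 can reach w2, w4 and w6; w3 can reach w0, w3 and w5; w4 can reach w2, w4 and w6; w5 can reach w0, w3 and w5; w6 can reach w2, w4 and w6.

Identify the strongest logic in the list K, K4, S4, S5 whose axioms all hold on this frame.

Transitive (axiom 4): yes — every two-step R-path is closed by a direct edge.
Reflexive (axiom T): no — w1 is not related to itself.
Euclidean (axiom 5): yes — any two successors of a common world are R-related.
So F validates K, K4; S4 would additionally require R to be reflexive. The strongest is K4.

K4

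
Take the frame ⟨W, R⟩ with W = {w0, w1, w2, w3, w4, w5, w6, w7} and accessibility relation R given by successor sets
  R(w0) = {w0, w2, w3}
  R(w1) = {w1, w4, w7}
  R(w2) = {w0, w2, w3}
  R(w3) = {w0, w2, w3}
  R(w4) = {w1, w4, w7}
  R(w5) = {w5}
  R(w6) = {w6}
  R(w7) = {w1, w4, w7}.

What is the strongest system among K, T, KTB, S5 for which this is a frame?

S5

Reflexive (axiom T): yes — every world is R-related to itself.
Symmetric (axiom B): yes — every pair in R has its reverse in R.
Euclidean (axiom 5): yes — any two successors of a common world are R-related.
So F validates K, T, KTB, S5. The strongest is S5.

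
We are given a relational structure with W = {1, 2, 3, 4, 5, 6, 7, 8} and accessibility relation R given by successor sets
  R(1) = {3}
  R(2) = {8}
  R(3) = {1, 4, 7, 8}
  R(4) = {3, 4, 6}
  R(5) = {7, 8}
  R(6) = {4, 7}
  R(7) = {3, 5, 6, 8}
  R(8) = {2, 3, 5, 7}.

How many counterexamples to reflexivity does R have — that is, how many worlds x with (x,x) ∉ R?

7

Enumerating: 1, 2, 3, 5, 6, 7, 8.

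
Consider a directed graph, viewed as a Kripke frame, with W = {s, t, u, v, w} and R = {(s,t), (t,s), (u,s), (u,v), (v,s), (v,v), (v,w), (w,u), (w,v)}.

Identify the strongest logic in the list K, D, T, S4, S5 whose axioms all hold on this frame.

Serial (axiom D): yes — every world has a successor (e.g. s R t).
Reflexive (axiom T): no — s is not related to itself.
Transitive (axiom 4): no — u R s and s R t, but not u R t.
Euclidean (axiom 5): no — u R s and u R v, but not s R v.
So F validates K, D; T would additionally require R to be reflexive. The strongest is D.

D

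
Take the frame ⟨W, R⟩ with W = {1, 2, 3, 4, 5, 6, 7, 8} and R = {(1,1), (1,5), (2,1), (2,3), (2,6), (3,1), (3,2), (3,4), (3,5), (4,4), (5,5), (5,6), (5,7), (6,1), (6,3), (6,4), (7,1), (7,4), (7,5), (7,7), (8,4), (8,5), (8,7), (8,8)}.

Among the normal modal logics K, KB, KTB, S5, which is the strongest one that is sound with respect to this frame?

Symmetric (axiom B): no — 1 R 5 but not 5 R 1.
Reflexive (axiom T): no — 2 is not related to itself.
Euclidean (axiom 5): no — 2 R 1 and 2 R 3, but not 1 R 3.
So F validates K; KB would additionally require R to be symmetric. The strongest is K.

K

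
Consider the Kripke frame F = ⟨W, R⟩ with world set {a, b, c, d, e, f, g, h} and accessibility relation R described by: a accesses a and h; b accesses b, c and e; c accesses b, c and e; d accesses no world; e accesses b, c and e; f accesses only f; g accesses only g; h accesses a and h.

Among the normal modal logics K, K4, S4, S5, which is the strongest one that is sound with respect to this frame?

Transitive (axiom 4): yes — every two-step R-path is closed by a direct edge.
Reflexive (axiom T): no — d is not related to itself.
Euclidean (axiom 5): yes — any two successors of a common world are R-related.
So F validates K, K4; S4 would additionally require R to be reflexive. The strongest is K4.

K4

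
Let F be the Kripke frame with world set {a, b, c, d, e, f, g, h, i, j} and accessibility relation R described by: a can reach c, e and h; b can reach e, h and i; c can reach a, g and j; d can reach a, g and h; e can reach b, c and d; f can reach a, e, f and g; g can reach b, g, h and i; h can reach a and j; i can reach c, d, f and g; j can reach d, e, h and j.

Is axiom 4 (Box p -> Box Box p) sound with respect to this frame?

By correspondence theory, 4 is valid on a frame iff R is transitive.
Transitive: no — a R c and c R g, but not a R g.

No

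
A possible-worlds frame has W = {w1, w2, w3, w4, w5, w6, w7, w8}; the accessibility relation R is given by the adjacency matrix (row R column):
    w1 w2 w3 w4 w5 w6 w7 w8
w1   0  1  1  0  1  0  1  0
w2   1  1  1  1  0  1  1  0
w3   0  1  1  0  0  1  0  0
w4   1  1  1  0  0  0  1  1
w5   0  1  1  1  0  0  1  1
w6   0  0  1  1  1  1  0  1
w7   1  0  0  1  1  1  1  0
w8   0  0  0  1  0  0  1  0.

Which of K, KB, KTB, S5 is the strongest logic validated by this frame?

Symmetric (axiom B): no — w1 R w3 but not w3 R w1.
Reflexive (axiom T): no — w1 is not related to itself.
Euclidean (axiom 5): no — w1 R w2 and w1 R w5, but not w2 R w5.
So F validates K; KB would additionally require R to be symmetric. The strongest is K.

K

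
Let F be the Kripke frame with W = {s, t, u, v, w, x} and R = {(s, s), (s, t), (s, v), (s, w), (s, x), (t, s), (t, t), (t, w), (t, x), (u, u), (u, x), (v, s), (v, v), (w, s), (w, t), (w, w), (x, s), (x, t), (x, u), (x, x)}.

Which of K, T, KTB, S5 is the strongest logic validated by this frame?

Reflexive (axiom T): yes — every world is R-related to itself.
Symmetric (axiom B): yes — every pair in R has its reverse in R.
Euclidean (axiom 5): no — s R t and s R v, but not t R v.
So F validates K, T, KTB; S5 would additionally require R to be Euclidean. The strongest is KTB.

KTB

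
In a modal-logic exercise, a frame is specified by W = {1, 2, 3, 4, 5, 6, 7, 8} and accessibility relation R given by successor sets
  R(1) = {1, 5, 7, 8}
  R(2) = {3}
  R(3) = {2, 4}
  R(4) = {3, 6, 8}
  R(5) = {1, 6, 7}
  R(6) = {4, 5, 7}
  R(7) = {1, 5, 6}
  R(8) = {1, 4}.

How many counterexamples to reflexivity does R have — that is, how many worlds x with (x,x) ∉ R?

Enumerating: 2, 3, 4, 5, 6, 7, 8.

7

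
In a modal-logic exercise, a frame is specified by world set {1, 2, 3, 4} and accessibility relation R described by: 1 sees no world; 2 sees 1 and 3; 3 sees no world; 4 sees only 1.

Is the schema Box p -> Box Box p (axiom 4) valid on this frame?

Yes

Axiom 4 corresponds to the accessibility relation being transitive.
Transitive: yes — every two-step R-path is closed by a direct edge.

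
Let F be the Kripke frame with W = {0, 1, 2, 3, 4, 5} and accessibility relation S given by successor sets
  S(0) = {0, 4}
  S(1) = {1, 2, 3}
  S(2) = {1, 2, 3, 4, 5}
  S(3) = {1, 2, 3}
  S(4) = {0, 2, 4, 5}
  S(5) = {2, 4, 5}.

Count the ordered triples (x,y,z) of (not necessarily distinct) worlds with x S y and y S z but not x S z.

12

Enumerating: (0,4,2), (0,4,5), (1,2,4), (1,2,5), (2,4,0), (3,2,4), (3,2,5), (4,2,1), (4,2,3), (5,2,1), (5,2,3), (5,4,0).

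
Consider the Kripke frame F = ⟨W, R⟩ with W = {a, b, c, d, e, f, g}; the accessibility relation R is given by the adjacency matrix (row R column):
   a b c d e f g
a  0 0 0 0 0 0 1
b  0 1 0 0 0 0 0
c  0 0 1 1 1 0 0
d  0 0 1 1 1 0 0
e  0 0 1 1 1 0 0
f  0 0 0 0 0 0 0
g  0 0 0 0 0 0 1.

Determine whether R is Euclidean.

Euclidean: yes — any two successors of a common world are R-related.

Yes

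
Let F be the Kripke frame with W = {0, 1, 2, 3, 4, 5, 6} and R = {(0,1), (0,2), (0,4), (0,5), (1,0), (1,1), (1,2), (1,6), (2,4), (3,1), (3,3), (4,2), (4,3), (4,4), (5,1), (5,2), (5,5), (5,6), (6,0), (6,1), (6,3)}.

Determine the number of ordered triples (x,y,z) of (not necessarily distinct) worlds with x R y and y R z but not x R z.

23

Enumerating: (0,1,0), (0,1,6), (0,4,3), (0,5,6), (1,0,4), (1,0,5), (1,2,4), (1,6,3), (2,4,2), (2,4,3), (3,1,0), (3,1,2), … and 11 more.
Total: 23.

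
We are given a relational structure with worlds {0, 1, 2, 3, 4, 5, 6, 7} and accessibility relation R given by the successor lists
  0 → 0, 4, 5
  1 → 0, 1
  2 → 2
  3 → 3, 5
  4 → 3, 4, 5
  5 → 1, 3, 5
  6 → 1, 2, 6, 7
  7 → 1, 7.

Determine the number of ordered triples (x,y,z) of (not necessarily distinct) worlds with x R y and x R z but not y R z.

18

Enumerating: (0,4,0), (0,5,0), (0,5,4), (1,0,1), (4,3,4), (4,5,4), (5,1,3), (5,1,5), (5,3,1), (6,1,2), (6,1,6), (6,1,7), (6,2,1), (6,2,6), (6,2,7), (6,7,2), (6,7,6), (7,1,7).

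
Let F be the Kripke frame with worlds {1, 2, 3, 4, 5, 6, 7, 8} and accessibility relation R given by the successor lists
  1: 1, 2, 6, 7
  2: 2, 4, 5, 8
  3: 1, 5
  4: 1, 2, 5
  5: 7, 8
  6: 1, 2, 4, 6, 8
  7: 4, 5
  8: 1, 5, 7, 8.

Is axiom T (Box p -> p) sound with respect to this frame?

No

By correspondence theory, T is valid on a frame iff R is reflexive.
Reflexive: no — 3 is not related to itself.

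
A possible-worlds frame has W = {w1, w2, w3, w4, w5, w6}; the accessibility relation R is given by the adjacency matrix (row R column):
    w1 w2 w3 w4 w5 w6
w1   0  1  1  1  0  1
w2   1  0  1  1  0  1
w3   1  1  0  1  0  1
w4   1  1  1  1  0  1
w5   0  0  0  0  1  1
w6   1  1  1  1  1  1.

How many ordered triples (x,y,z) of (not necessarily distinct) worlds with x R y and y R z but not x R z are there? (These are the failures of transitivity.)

Enumerating: (w1,w2,w1), (w1,w3,w1), (w1,w4,w1), (w1,w6,w1), (w1,w6,w5), (w2,w1,w2), (w2,w3,w2), (w2,w4,w2), (w2,w6,w2), (w2,w6,w5), (w3,w1,w3), (w3,w2,w3), … and 8 more.
Total: 20.

20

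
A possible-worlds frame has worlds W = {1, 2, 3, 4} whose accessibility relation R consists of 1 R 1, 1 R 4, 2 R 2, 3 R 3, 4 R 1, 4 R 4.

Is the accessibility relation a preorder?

Reflexive: yes — every world is R-related to itself.
Transitive: yes — every two-step R-path is closed by a direct edge.
So R is a preorder.

Yes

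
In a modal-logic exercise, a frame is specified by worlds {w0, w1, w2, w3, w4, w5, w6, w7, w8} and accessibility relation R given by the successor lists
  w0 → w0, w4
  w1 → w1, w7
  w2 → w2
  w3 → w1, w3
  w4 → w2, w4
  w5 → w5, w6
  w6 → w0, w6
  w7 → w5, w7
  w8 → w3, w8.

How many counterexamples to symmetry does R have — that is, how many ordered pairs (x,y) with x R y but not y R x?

Enumerating: (w0,w4), (w1,w7), (w3,w1), (w4,w2), (w5,w6), (w6,w0), (w7,w5), (w8,w3).

8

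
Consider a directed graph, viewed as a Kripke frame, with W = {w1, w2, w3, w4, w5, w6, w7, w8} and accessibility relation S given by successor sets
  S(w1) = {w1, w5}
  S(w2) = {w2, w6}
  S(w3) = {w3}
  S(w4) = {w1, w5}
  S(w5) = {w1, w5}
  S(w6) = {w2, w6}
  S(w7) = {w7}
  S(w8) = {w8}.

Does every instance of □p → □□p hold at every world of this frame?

Yes

The schema 4 characterises exactly the transitive frames.
Transitive: yes — every two-step S-path is closed by a direct edge.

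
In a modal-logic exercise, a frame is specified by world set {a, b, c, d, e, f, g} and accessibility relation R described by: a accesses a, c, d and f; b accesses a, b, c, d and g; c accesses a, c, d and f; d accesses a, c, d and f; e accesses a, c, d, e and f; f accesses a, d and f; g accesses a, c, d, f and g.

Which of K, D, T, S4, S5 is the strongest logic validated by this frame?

Serial (axiom D): yes — every world has a successor (e.g. a R a).
Reflexive (axiom T): yes — every world is R-related to itself.
Transitive (axiom 4): no — b R a and a R f, but not b R f.
Euclidean (axiom 5): no — a R f and a R c, but not f R c.
So F validates K, D, T; S4 would additionally require R to be transitive. The strongest is T.

T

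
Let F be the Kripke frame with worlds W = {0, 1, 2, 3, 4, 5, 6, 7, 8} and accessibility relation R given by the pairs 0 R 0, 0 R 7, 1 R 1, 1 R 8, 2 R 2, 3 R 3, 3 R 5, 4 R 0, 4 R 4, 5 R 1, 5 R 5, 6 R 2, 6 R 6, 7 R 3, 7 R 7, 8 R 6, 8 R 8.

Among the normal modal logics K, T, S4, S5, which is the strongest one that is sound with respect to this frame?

Reflexive (axiom T): yes — every world is R-related to itself.
Transitive (axiom 4): no — 0 R 7 and 7 R 3, but not 0 R 3.
Euclidean (axiom 5): no — 0 R 7 and 0 R 0, but not 7 R 0.
So F validates K, T; S4 would additionally require R to be transitive. The strongest is T.

T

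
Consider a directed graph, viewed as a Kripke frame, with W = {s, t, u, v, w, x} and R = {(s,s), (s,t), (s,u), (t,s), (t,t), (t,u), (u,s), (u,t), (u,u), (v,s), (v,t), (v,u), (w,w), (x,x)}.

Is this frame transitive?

Yes

Transitive: yes — every two-step R-path is closed by a direct edge.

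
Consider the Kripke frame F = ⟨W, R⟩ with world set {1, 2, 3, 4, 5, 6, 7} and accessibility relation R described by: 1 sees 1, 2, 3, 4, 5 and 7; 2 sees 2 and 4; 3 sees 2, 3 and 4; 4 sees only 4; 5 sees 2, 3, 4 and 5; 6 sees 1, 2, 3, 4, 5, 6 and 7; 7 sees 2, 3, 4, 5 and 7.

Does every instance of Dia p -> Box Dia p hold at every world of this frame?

By correspondence theory, 5 is valid on a frame iff R is Euclidean.
Euclidean: no — 1 R 2 and 1 R 3, but not 2 R 3.

No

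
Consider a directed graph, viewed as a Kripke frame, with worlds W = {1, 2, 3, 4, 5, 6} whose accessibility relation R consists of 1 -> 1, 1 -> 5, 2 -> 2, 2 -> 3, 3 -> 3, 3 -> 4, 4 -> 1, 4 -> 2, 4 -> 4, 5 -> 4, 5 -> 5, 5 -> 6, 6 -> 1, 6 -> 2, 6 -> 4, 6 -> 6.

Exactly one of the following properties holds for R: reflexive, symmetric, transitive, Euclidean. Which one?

Reflexive: yes — every world is R-related to itself.
Symmetric: no — 1 R 5 but not 5 R 1.
Transitive: no — 1 R 5 and 5 R 4, but not 1 R 4.
Euclidean: no — 4 R 1 and 4 R 2, but not 1 R 2.
Only reflexive holds.

reflexive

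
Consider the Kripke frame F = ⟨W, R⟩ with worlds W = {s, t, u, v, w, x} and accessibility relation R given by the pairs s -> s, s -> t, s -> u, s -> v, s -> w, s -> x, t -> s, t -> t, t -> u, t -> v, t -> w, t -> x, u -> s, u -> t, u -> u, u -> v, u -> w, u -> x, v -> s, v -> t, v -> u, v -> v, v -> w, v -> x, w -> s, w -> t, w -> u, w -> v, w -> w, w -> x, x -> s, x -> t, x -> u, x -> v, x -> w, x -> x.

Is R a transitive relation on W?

Yes

Transitive: yes — every two-step R-path is closed by a direct edge.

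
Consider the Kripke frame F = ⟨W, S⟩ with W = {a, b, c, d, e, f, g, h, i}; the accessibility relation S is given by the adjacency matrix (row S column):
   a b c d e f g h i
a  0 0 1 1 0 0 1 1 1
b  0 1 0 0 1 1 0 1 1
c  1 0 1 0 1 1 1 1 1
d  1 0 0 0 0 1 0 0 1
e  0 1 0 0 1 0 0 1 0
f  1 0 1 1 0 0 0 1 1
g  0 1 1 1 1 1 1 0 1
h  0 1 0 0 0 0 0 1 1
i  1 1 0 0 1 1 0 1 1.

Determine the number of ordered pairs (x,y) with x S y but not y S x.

16

Enumerating: (a,g), (a,h), (b,f), (c,e), (c,h), (c,i), (d,i), (e,h), (f,a), (f,h), (g,b), (g,d), (g,e), (g,f), (g,i), (i,e).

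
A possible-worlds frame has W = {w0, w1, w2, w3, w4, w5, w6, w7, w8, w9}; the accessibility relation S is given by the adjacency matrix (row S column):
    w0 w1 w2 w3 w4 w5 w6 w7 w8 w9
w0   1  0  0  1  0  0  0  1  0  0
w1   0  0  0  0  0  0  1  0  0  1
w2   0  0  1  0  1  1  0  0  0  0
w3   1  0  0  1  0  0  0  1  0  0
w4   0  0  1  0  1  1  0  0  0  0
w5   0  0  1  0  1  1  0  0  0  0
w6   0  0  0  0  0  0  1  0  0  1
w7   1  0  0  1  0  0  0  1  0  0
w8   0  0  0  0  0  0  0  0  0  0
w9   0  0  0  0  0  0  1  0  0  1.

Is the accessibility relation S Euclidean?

Euclidean: yes — any two successors of a common world are S-related.

Yes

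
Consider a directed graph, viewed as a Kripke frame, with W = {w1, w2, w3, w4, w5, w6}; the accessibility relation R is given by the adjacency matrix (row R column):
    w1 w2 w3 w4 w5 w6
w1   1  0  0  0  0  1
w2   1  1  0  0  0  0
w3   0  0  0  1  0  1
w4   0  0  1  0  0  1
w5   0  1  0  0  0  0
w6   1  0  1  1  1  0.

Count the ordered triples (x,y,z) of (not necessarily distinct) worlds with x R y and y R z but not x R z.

17

Enumerating: (w1,w6,w3), (w1,w6,w4), (w1,w6,w5), (w2,w1,w6), (w3,w4,w3), (w3,w6,w1), (w3,w6,w3), (w3,w6,w5), (w4,w3,w4), (w4,w6,w1), (w4,w6,w4), (w4,w6,w5), (w5,w2,w1), (w6,w1,w6), (w6,w3,w6), (w6,w4,w6), (w6,w5,w2).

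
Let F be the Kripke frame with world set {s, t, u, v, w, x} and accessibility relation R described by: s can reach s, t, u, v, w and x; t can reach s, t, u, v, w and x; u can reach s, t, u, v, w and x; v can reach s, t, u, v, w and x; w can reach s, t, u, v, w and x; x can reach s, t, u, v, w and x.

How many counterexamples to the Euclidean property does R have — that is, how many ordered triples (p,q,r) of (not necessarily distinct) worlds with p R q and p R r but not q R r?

0

R is Euclidean; there are no such tuples.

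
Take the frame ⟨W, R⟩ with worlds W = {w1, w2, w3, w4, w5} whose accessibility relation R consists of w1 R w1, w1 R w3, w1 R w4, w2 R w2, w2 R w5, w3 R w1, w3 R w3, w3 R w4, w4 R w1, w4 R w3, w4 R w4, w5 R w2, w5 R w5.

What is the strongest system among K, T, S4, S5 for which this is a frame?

Reflexive (axiom T): yes — every world is R-related to itself.
Transitive (axiom 4): yes — every two-step R-path is closed by a direct edge.
Euclidean (axiom 5): yes — any two successors of a common world are R-related.
So F validates K, T, S4, S5. The strongest is S5.

S5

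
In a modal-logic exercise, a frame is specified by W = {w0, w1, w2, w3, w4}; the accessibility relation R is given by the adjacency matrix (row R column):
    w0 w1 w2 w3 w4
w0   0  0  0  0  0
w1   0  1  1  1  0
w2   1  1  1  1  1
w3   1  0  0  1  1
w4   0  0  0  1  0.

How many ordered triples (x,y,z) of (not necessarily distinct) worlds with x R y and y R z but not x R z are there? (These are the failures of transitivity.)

Enumerating: (w1,w2,w0), (w1,w2,w4), (w1,w3,w0), (w1,w3,w4), (w4,w3,w0), (w4,w3,w4).

6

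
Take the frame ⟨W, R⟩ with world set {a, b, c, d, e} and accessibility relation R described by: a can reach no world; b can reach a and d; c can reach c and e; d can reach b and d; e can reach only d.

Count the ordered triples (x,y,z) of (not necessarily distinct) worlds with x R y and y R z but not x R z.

Enumerating: (b,d,b), (c,e,d), (d,b,a), (e,d,b).

4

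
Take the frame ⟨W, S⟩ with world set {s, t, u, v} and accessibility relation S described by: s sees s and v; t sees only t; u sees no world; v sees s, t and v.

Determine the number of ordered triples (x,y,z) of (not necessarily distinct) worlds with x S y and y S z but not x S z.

Enumerating: (s,v,t).

1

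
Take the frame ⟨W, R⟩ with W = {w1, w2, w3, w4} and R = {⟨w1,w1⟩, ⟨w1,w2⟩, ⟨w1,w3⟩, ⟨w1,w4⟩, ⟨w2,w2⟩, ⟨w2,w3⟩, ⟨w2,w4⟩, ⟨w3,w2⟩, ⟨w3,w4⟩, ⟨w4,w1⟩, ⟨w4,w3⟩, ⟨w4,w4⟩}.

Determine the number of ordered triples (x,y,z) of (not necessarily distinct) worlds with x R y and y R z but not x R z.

6

Enumerating: (w2,w4,w1), (w3,w2,w3), (w3,w4,w1), (w3,w4,w3), (w4,w1,w2), (w4,w3,w2).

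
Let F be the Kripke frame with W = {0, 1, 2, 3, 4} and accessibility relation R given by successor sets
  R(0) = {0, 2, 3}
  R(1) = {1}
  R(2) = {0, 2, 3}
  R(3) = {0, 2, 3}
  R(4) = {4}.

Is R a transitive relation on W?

Transitive: yes — every two-step R-path is closed by a direct edge.

Yes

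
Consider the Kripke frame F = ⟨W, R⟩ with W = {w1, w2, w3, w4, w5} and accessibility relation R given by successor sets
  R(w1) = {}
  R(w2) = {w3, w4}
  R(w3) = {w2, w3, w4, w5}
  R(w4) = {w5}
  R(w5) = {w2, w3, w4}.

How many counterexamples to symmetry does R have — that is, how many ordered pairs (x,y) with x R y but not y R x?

Enumerating: (w2,w4), (w3,w4), (w5,w2).

3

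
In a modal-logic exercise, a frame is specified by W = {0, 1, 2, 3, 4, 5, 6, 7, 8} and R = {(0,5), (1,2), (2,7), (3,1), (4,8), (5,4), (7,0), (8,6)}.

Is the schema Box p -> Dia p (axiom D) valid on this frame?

No

The schema D characterises exactly the serial frames.
Serial: no — 6 has no R-successor.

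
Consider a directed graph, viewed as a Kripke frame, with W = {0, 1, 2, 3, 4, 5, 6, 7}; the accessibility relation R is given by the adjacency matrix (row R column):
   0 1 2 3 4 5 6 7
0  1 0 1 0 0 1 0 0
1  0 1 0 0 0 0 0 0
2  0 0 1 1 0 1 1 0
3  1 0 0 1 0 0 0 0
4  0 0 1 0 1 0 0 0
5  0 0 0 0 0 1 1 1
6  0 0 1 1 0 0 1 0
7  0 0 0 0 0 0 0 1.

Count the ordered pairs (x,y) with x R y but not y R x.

9

Enumerating: (0,2), (0,5), (2,3), (2,5), (3,0), (4,2), (5,6), (5,7), (6,3).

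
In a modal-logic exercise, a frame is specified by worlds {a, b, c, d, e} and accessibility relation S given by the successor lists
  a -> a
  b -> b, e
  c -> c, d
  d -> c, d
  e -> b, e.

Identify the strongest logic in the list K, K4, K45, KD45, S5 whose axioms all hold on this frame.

Transitive (axiom 4): yes — every two-step S-path is closed by a direct edge.
Euclidean (axiom 5): yes — any two successors of a common world are S-related.
Serial (axiom D): yes — every world has a successor (e.g. a S a).
Reflexive (axiom T): yes — every world is S-related to itself.
So F validates K, K4, K45, KD45, S5. The strongest is S5.

S5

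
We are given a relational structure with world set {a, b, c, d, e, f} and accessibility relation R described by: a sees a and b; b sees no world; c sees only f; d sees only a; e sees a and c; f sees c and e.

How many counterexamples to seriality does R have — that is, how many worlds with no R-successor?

1

Enumerating: b.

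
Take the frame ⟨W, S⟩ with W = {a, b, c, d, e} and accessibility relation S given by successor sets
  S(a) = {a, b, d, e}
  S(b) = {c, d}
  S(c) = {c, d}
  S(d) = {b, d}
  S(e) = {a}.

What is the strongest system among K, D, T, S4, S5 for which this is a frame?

D

Serial (axiom D): yes — every world has a successor (e.g. a S a).
Reflexive (axiom T): no — b is not related to itself.
Transitive (axiom 4): no — a S b and b S c, but not a S c.
Euclidean (axiom 5): no — a S b and a S e, but not b S e.
So F validates K, D; T would additionally require S to be reflexive. The strongest is D.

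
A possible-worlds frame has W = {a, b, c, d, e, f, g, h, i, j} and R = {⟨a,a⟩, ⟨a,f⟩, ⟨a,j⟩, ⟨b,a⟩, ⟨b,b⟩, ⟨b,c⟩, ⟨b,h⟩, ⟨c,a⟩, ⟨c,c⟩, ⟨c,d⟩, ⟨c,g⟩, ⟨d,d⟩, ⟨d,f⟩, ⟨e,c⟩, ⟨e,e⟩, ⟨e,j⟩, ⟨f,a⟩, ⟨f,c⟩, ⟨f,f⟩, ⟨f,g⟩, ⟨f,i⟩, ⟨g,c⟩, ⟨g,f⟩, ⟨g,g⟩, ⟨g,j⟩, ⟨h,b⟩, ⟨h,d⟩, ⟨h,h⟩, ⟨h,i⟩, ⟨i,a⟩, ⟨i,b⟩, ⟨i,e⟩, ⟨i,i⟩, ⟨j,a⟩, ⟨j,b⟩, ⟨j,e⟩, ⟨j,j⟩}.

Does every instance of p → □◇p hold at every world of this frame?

Axiom B corresponds to the accessibility relation being symmetric.
Symmetric: no — b R a but not a R b.

No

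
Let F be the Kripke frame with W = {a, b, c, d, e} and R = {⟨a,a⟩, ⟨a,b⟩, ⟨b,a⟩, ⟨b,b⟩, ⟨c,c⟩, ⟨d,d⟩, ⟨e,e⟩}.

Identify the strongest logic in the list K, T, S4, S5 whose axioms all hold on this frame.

S5

Reflexive (axiom T): yes — every world is R-related to itself.
Transitive (axiom 4): yes — every two-step R-path is closed by a direct edge.
Euclidean (axiom 5): yes — any two successors of a common world are R-related.
So F validates K, T, S4, S5. The strongest is S5.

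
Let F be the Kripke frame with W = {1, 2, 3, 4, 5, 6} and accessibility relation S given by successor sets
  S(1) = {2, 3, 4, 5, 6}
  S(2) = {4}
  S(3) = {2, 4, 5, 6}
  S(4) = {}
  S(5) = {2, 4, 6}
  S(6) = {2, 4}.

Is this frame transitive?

Transitive: yes — every two-step S-path is closed by a direct edge.

Yes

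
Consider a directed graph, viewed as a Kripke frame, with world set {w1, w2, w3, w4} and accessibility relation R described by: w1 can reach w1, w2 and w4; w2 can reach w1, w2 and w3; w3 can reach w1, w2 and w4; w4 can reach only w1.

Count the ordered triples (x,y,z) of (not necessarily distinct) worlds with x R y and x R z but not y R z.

Enumerating: (w1,w2,w4), (w1,w4,w2), (w1,w4,w4), (w2,w1,w3), (w2,w3,w3), (w3,w2,w4), (w3,w4,w2), (w3,w4,w4).

8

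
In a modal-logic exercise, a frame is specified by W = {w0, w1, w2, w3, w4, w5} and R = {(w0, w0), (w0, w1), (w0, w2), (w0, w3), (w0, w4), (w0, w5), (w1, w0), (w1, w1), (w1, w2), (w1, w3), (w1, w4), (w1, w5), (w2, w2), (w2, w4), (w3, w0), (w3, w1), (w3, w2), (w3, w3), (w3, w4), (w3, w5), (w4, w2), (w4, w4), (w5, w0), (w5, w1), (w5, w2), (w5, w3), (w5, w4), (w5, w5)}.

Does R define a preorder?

Reflexive: yes — every world is R-related to itself.
Transitive: yes — every two-step R-path is closed by a direct edge.
So R is a preorder.

Yes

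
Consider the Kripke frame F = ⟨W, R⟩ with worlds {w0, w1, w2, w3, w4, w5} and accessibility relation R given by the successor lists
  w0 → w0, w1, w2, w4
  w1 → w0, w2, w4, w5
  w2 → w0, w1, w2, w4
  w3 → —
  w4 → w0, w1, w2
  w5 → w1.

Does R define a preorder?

No

Reflexive: no — w1 is not related to itself.
Transitive: no — w0 R w1 and w1 R w5, but not w0 R w5.
So R is not a preorder.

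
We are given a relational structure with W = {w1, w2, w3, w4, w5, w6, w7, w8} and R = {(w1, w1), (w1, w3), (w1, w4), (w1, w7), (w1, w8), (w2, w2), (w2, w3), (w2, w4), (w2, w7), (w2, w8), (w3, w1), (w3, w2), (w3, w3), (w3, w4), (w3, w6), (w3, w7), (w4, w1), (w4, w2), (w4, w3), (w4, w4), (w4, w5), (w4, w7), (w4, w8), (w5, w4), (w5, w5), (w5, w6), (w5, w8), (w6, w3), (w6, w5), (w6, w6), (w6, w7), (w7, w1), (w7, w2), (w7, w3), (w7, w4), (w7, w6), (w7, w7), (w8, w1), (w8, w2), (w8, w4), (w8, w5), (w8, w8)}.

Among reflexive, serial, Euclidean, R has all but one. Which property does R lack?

Euclidean

Reflexive: yes — every world is R-related to itself.
Serial: yes — every world has a successor (e.g. w1 R w1).
Euclidean: no — w1 R w3 and w1 R w8, but not w3 R w8.
Only Euclidean fails.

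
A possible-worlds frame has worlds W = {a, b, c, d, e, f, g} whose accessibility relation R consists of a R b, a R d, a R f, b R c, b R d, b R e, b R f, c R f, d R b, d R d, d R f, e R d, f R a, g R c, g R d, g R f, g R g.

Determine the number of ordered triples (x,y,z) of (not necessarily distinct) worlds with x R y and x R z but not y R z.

31

Enumerating: (a,b,b), (a,f,b), (a,f,d), (a,f,f), (b,c,c), (b,c,d), (b,c,e), (b,d,c), (b,d,e), (b,e,c), (b,e,e), (b,e,f), … and 19 more.
Total: 31.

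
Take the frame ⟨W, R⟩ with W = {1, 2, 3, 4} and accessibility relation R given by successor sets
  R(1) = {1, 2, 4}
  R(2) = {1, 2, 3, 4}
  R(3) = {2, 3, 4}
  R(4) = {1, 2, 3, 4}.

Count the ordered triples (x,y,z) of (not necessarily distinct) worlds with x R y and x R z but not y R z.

4

Enumerating: (2,1,3), (2,3,1), (4,1,3), (4,3,1).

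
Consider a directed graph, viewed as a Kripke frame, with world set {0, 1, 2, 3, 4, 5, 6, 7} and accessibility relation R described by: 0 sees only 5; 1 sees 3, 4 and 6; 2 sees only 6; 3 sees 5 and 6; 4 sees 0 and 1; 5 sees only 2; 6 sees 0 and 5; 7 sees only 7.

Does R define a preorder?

No

Reflexive: no — 0 is not related to itself.
Transitive: no — 0 R 5 and 5 R 2, but not 0 R 2.
So R is not a preorder.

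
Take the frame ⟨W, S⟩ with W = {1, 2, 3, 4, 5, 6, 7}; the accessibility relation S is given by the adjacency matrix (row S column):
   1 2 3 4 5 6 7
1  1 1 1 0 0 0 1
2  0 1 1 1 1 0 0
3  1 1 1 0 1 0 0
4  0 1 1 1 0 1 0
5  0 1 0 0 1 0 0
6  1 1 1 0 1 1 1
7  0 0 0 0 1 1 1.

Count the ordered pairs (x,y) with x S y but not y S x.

Enumerating: (1,2), (1,7), (3,5), (4,3), (4,6), (6,1), (6,2), (6,3), (6,5), (7,5).

10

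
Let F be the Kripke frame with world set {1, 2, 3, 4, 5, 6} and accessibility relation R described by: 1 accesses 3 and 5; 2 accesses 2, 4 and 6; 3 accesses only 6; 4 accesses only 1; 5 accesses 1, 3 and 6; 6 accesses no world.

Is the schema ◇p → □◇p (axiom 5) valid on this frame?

No

Axiom 5 corresponds to the accessibility relation being Euclidean.
Euclidean: no — 1 R 3 and 1 R 5, but not 3 R 5.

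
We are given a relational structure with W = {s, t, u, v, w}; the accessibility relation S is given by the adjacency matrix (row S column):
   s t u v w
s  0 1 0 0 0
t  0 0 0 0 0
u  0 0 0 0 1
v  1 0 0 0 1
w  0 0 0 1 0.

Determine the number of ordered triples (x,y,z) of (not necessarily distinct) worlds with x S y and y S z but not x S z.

5

Enumerating: (u,w,v), (v,s,t), (v,w,v), (w,v,s), (w,v,w).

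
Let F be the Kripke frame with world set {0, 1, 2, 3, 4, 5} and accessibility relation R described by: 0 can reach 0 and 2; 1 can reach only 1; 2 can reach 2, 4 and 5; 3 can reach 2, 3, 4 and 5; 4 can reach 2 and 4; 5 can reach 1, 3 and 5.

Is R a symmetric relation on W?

Symmetric: no — 0 R 2 but not 2 R 0.

No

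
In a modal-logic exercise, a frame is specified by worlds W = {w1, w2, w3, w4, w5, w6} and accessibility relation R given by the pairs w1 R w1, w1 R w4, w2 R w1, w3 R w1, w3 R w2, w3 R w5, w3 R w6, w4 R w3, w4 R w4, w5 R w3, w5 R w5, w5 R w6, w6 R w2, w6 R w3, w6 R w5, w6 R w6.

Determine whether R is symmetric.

No

Symmetric: no — w1 R w4 but not w4 R w1.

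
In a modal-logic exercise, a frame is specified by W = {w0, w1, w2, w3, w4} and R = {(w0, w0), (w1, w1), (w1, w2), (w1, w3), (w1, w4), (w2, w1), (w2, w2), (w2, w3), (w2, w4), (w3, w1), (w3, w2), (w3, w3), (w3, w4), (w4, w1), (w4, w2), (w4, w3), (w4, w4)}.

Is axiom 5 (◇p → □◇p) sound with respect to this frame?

By correspondence theory, 5 is valid on a frame iff R is Euclidean.
Euclidean: yes — any two successors of a common world are R-related.

Yes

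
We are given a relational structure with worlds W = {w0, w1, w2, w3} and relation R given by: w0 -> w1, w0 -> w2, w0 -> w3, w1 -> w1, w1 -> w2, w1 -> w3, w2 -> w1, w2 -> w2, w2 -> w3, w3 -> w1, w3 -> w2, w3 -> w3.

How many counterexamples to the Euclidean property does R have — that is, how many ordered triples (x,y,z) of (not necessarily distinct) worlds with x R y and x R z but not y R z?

R is Euclidean; there are no such tuples.

0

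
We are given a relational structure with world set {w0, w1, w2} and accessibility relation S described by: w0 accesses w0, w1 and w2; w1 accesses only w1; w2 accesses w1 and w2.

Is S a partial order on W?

Yes

Reflexive: yes — every world is S-related to itself.
Transitive: yes — every two-step S-path is closed by a direct edge.
Antisymmetric: yes — no distinct pair is related both ways.
So S is a partial order.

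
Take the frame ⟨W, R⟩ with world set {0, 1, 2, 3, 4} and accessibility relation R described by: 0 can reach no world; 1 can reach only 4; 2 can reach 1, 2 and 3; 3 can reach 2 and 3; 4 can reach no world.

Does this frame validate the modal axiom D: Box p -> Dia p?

By correspondence theory, D is valid on a frame iff R is serial.
Serial: no — 0 has no R-successor.

No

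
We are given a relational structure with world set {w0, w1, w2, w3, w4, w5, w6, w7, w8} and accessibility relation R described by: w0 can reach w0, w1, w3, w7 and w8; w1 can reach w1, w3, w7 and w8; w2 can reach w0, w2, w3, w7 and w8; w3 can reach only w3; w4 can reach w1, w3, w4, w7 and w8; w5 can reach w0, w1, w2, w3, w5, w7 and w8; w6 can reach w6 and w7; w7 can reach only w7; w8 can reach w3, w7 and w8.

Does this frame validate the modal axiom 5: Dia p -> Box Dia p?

No

The schema 5 characterises exactly the Euclidean frames.
Euclidean: no — w0 R w3 and w0 R w1, but not w3 R w1.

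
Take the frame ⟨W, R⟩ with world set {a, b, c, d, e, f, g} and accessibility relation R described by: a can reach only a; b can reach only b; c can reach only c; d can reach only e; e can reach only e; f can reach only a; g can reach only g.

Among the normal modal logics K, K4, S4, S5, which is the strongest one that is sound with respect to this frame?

K4

Transitive (axiom 4): yes — every two-step R-path is closed by a direct edge.
Reflexive (axiom T): no — d is not related to itself.
Euclidean (axiom 5): yes — any two successors of a common world are R-related.
So F validates K, K4; S4 would additionally require R to be reflexive. The strongest is K4.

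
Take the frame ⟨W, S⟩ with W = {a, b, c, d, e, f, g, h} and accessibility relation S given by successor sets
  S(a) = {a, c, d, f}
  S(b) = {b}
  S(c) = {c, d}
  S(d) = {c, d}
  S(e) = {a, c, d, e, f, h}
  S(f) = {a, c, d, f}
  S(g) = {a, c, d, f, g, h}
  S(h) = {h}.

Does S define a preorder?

Yes

Reflexive: yes — every world is S-related to itself.
Transitive: yes — every two-step S-path is closed by a direct edge.
So S is a preorder.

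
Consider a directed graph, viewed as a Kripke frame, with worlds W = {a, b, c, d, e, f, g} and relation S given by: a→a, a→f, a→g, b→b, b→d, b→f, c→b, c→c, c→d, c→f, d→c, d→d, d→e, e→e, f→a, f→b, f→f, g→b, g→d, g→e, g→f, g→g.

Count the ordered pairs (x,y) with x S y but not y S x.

Enumerating: (a,g), (b,d), (c,b), (c,f), (d,e), (g,b), (g,d), (g,e), (g,f).

9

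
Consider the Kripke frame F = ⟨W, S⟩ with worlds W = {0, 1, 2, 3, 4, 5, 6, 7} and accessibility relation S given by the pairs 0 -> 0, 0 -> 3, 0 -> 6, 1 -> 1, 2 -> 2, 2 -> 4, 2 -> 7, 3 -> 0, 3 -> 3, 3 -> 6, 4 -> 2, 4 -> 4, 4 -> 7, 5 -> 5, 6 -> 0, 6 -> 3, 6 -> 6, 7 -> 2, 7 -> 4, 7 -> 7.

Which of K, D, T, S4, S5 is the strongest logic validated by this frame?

Serial (axiom D): yes — every world has a successor (e.g. 0 S 0).
Reflexive (axiom T): yes — every world is S-related to itself.
Transitive (axiom 4): yes — every two-step S-path is closed by a direct edge.
Euclidean (axiom 5): yes — any two successors of a common world are S-related.
So F validates K, D, T, S4, S5. The strongest is S5.

S5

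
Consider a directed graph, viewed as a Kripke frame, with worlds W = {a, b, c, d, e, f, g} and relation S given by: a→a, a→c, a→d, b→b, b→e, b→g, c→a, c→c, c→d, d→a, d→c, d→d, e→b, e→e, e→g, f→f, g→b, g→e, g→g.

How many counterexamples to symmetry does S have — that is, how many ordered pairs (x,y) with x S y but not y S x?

0

S is symmetric; there are no such tuples.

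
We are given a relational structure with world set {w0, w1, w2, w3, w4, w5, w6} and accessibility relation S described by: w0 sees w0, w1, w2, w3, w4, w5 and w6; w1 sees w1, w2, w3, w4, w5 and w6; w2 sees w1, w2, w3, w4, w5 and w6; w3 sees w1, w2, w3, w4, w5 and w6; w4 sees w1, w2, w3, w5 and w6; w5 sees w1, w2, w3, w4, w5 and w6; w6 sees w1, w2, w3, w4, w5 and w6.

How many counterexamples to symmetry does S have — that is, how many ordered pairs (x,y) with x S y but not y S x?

6

Enumerating: (w0,w1), (w0,w2), (w0,w3), (w0,w4), (w0,w5), (w0,w6).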